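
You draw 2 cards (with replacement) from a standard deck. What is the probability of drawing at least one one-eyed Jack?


P(not a one-eyed Jack) = 50/52 = 25/26
P(none in 2 draws) = (25/26)^2 = 625/676
P(≥1 one-eyed Jack) = 1 - 625/676 = 51/676

P = 51/676 ≈ 7.54%


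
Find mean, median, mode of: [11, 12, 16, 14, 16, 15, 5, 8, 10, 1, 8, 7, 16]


Sorted: [1, 5, 7, 8, 8, 10, 11, 12, 14, 15, 16, 16, 16]
Mean = 139/13
Median = 11
Freq: {11: 1, 12: 1, 16: 3, 14: 1, 15: 1, 5: 1, 8: 2, 10: 1, 1: 1, 7: 1}
Mode: [16]

Mean=139/13, Median=11, Mode=16


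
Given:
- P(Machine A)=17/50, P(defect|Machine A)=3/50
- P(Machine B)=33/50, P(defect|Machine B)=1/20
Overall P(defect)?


P(B) = Σ P(B|Aᵢ)×P(Aᵢ)
  3/50×17/50 = 51/2500
  1/20×33/50 = 33/1000
Sum = 267/5000

P(defect) = 267/5000 ≈ 5.34%


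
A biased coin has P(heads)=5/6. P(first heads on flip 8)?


Geometric: P(X=8) = (1-p)^(k-1)×p = (1/6)^7×5/6 = 5/1679616

P(X=8) = 5/1679616 ≈ 0.00%


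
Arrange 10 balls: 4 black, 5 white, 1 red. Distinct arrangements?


10!/(4!×5!×1!) = 1260

1260


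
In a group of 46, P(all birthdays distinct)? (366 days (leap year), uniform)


P(all different) = Π(366-i)/366 for i=0..45
= (366/366)×(365/366)×...×(321/366)
= 0.052187

P ≈ 0.0522 ≈ 5.22%


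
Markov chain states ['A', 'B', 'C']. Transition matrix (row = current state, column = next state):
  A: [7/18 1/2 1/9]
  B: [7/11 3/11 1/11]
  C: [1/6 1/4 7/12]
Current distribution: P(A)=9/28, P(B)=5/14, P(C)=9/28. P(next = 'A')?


P(next=A) = Σᵢ P(now=i)×P(i→A)
= 9/28×7/18 + 5/14×7/11 + 9/28×1/6
= 1/8 + 5/22 + 3/56 = 125/308

P = 125/308 ≈ 0.4058


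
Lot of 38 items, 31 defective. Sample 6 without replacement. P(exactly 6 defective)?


Hypergeometric: C(31,6)×C(7,0)/C(38,6)
= 736281×1/2760681 = 35061/131461

P(X=6) = 35061/131461 ≈ 26.67%


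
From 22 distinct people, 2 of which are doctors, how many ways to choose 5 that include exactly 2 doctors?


Choose 2 of the 2 doctors and 3 of the other 20 people:
C(2,2)×C(20,3) = 1×1140 = 1140

1140


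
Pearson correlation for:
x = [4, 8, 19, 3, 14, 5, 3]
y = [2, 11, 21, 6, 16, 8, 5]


n=7, Σx=56, Σy=69, Σxy=792, Σx²=680, Σy²=947
r = (7×792 - 56×69)/√((7×680 - 56²)(7×947 - 69²))
= 1680/√(1624×1868) = 1680/√3033632 ≈ 1680/1741.7325 ≈ 0.9646

r ≈ 0.9646


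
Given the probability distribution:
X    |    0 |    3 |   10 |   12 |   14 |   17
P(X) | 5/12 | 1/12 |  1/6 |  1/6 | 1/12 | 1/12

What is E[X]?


E[X] = Σ x·P(X=x)
= (0)×(5/12) + (3)×(1/12) + (10)×(1/6) + (12)×(1/6) + (14)×(1/12) + (17)×(1/12)
= 13/2

E[X] = 13/2


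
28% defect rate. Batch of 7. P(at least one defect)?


P(all good) = (18/25)^7 = 612220032/6103515625
P(≥1 defect) = 5491295593/6103515625

P = 5491295593/6103515625 ≈ 89.97%


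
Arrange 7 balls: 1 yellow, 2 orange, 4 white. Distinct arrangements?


7!/(1!×2!×4!) = 105

105


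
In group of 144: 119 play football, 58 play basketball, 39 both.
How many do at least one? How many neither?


|A∪B| = 119+58-39 = 138
Neither = 144-138 = 6

At least one: 138; Neither: 6


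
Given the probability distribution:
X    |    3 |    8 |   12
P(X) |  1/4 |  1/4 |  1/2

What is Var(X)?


E[X] = 35/4
E[X²] = 361/4
Var(X) = E[X²] - (E[X])² = 361/4 - 1225/16 = 219/16

Var(X) = 219/16 ≈ 13.6875


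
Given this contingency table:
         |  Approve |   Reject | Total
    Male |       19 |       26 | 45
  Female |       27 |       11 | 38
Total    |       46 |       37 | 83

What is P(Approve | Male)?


P(Approve | Male) = 19/(19+26) = 19/45

P(Approve|Male) = 19/45 ≈ 42.22%


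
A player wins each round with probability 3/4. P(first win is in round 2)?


Geometric: P(X=2) = (1-p)^(k-1)×p = (1/4)^1×3/4 = 3/16

P(X=2) = 3/16 ≈ 18.75%


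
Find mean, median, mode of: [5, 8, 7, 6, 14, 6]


Sorted: [5, 6, 6, 7, 8, 14]
Mean = 46/6 = 23/3
Median = 13/2
Freq: {5: 1, 8: 1, 7: 1, 6: 2, 14: 1}
Mode: [6]

Mean=23/3, Median=13/2, Mode=6


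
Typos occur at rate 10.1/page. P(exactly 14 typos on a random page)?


Poisson(λ=10.1): P(X=14) = e^(-λ)×λ^k/k!
= e^(-10.1) × 10.1^14 / 14!
≈ 4.107955523e-05 × 1.14947421324e+14 / 87178291200 ≈ 0.054165

P(X=14) ≈ 0.054165 ≈ 5.42%


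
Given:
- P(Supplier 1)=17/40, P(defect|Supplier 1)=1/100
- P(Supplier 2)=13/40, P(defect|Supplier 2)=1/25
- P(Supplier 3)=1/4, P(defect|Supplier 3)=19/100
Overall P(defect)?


P(B) = Σ P(B|Aᵢ)×P(Aᵢ)
  1/100×17/40 = 17/4000
  1/25×13/40 = 13/1000
  19/100×1/4 = 19/400
Sum = 259/4000

P(defect) = 259/4000 ≈ 6.48%


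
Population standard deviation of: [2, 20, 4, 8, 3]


Mean = 37/5
  (2-37/5)²=729/25
  (20-37/5)²=3969/25
  (4-37/5)²=289/25
  (8-37/5)²=9/25
  (3-37/5)²=484/25
Σ(x-μ)² = 1096/5
σ² = (1096/5)/5 = 1096/25

σ = √(1096/25) ≈ 6.6212


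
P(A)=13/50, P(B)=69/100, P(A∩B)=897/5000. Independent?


P(A)×P(B) = 897/5000
P(A∩B) = 897/5000
Equal ✓ → Independent

Yes, independent


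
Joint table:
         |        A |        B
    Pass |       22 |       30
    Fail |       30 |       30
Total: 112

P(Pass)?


P(Pass) = (22+30)/112 = 52/112 = 13/28

P(Pass) = 13/28 ≈ 46.43%


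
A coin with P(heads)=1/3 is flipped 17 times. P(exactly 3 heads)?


Binomial: P(X=3) = C(17,3)×p^3×(1-p)^14
= 680 × 1/27 × 16384/4782969 = 11141120/129140163

P(X=3) = 11141120/129140163 ≈ 8.63%


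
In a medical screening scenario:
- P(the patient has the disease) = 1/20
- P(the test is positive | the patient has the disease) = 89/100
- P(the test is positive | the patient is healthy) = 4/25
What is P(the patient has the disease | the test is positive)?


Using Bayes' theorem:
P(A|B) = P(B|A)·P(A) / P(B)

P(the test is positive) = 89/100 × 1/20 + 4/25 × 19/20
= 89/2000 + 19/125 = 393/2000

P(the patient has the disease|the test is positive) = (89/2000) / (393/2000) = 89/393

P(the patient has the disease|the test is positive) = 89/393 ≈ 22.65%


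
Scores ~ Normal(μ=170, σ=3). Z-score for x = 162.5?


z = (x - μ)/σ = (162.5 - 170)/3 = -2.5

z = -2.5


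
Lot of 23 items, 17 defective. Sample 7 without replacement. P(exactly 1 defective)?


Hypergeometric: C(17,1)×C(6,6)/C(23,7)
= 17×1/245157 = 1/14421

P(X=1) = 1/14421 ≈ 0.01%


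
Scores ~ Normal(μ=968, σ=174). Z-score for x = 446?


z = (x - μ)/σ = (446 - 968)/174 = -3.0

z = -3.0


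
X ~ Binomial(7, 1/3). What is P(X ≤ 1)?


P(X ≤ 1) = Σ P(X=i) for i=0..1
P(X=0) = 128/2187
P(X=1) = 448/2187
Sum = 64/243

P(X ≤ 1) = 64/243 ≈ 26.34%


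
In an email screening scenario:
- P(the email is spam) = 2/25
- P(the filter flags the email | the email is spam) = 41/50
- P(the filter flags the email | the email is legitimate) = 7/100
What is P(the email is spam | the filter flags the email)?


Using Bayes' theorem:
P(A|B) = P(B|A)·P(A) / P(B)

P(the filter flags the email) = 41/50 × 2/25 + 7/100 × 23/25
= 41/625 + 161/2500 = 13/100

P(the email is spam|the filter flags the email) = (41/625) / (13/100) = 164/325

P(the email is spam|the filter flags the email) = 164/325 ≈ 50.46%


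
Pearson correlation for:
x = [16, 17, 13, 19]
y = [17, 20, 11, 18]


n=4, Σx=65, Σy=66, Σxy=1097, Σx²=1075, Σy²=1134
r = (4×1097 - 65×66)/√((4×1075 - 65²)(4×1134 - 66²))
= 98/√(75×180) = 98/√13500 ≈ 98/116.1895 ≈ 0.8434

r ≈ 0.8434


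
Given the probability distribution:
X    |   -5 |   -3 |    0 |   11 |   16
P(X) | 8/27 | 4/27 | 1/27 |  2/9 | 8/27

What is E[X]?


E[X] = Σ x·P(X=x)
= (-5)×(8/27) + (-3)×(4/27) + (0)×(1/27) + (11)×(2/9) + (16)×(8/27)
= 142/27

E[X] = 142/27


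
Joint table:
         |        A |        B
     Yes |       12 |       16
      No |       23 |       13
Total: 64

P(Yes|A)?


P(Yes|A) = 12/(12+23) = 12/35

P = 12/35 ≈ 34.29%


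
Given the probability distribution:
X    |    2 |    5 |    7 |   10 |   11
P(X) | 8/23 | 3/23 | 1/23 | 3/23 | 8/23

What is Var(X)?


E[X] = 156/23
E[X²] = 1424/23
Var(X) = E[X²] - (E[X])² = 1424/23 - 24336/529 = 8416/529

Var(X) = 8416/529 ≈ 15.9093


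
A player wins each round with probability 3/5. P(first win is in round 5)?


Geometric: P(X=5) = (1-p)^(k-1)×p = (2/5)^4×3/5 = 48/3125

P(X=5) = 48/3125 ≈ 1.54%


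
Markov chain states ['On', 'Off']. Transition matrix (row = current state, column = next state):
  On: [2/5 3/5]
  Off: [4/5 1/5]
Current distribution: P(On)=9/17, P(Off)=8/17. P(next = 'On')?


P(next=On) = Σᵢ P(now=i)×P(i→On)
= 9/17×2/5 + 8/17×4/5
= 18/85 + 32/85 = 10/17

P = 10/17 ≈ 0.5882


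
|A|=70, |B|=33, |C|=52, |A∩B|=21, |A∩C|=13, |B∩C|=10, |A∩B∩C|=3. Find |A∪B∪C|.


|A∪B∪C| = 70+33+52-21-13-10+3 = 114

|A∪B∪C| = 114


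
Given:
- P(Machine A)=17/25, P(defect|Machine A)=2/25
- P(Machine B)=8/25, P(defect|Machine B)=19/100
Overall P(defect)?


P(B) = Σ P(B|Aᵢ)×P(Aᵢ)
  2/25×17/25 = 34/625
  19/100×8/25 = 38/625
Sum = 72/625

P(defect) = 72/625 ≈ 11.52%


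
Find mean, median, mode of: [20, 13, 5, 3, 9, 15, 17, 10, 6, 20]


Sorted: [3, 5, 6, 9, 10, 13, 15, 17, 20, 20]
Mean = 118/10 = 59/5
Median = 23/2
Freq: {20: 2, 13: 1, 5: 1, 3: 1, 9: 1, 15: 1, 17: 1, 10: 1, 6: 1}
Mode: [20]

Mean=59/5, Median=23/2, Mode=20


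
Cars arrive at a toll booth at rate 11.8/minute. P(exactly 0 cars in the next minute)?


Poisson(λ=11.8): P(X=0) = e^(-λ)×λ^k/k!
= e^(-11.8) × 11.8^0 / 0!
≈ 7.504557915e-06 × 1 / 1 ≈ 0.000008

P(X=0) ≈ 0.000008 ≈ 0.00%


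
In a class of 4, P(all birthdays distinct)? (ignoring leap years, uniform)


P(all different) = Π(365-i)/365 for i=0..3
= (365/365)×(364/365)×...×(362/365)
= 0.983644

P ≈ 0.9836 ≈ 98.36%


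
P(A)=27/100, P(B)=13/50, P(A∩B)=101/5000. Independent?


P(A)×P(B) = 351/5000
P(A∩B) = 101/5000
Not equal → NOT independent

No, not independent


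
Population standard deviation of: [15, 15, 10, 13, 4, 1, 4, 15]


Mean = 77/8
  (15-77/8)²=1849/64
  (15-77/8)²=1849/64
  (10-77/8)²=9/64
  (13-77/8)²=729/64
  (4-77/8)²=2025/64
  (1-77/8)²=4761/64
  (4-77/8)²=2025/64
  (15-77/8)²=1849/64
Σ(x-μ)² = 1887/8
σ² = (1887/8)/8 = 1887/64

σ = √(1887/64) ≈ 5.4300


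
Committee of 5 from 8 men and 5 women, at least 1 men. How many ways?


Count by #men:
  1M,4W: C(8,1)×C(5,4)=40
  2M,3W: C(8,2)×C(5,3)=280
  3M,2W: C(8,3)×C(5,2)=560
  4M,1W: C(8,4)×C(5,1)=350
  5M,0W: C(8,5)×C(5,0)=56
Total = 1286

1286


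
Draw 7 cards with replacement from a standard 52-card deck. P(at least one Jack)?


P(not a Jack) = 48/52 = 12/13
P(none in 7 draws) = (12/13)^7 = 35831808/62748517
P(≥1 Jack) = 1 - 35831808/62748517 = 26916709/62748517

P = 26916709/62748517 ≈ 42.90%


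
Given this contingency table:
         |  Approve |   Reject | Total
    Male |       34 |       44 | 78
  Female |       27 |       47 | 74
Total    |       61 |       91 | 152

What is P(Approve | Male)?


P(Approve | Male) = 34/(34+44) = 34/78 = 17/39

P(Approve|Male) = 17/39 ≈ 43.59%


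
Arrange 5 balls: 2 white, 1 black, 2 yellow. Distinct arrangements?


5!/(2!×1!×2!) = 30

30


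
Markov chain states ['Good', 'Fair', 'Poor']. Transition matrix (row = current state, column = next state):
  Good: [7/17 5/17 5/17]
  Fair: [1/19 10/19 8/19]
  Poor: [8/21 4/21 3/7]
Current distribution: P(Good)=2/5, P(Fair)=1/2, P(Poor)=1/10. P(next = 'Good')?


P(next=Good) = Σᵢ P(now=i)×P(i→Good)
= 2/5×7/17 + 1/2×1/19 + 1/10×8/21
= 14/85 + 1/38 + 4/105 = 15541/67830

P = 15541/67830 ≈ 0.2291


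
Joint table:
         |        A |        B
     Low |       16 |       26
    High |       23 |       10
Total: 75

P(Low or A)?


P(Low∨A) = P(Low) + P(A) - P(Low∧A)
= (42 + 39 - 16)/75 = 65/75 = 13/15

P = 13/15 ≈ 86.67%


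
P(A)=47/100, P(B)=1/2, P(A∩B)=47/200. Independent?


P(A)×P(B) = 47/200
P(A∩B) = 47/200
Equal ✓ → Independent

Yes, independent


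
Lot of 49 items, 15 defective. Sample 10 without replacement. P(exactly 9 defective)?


Hypergeometric: C(15,9)×C(34,1)/C(49,10)
= 5005×34/8217822536 = 1105/53362484

P(X=9) = 1105/53362484 ≈ 0.00%


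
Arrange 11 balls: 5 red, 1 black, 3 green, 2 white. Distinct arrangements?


11!/(5!×1!×3!×2!) = 27720

27720


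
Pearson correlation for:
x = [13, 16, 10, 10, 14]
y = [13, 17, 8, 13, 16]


n=5, Σx=63, Σy=67, Σxy=875, Σx²=821, Σy²=947
r = (5×875 - 63×67)/√((5×821 - 63²)(5×947 - 67²))
= 154/√(136×246) = 154/√33456 ≈ 154/182.9098 ≈ 0.8419

r ≈ 0.8419


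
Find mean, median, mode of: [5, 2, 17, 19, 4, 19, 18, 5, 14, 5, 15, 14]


Sorted: [2, 4, 5, 5, 5, 14, 14, 15, 17, 18, 19, 19]
Mean = 137/12
Median = 14
Freq: {5: 3, 2: 1, 17: 1, 19: 2, 4: 1, 18: 1, 14: 2, 15: 1}
Mode: [5]

Mean=137/12, Median=14, Mode=5


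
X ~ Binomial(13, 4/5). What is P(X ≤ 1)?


P(X ≤ 1) = Σ P(X=i) for i=0..1
P(X=0) = 1/1220703125
P(X=1) = 52/1220703125
Sum = 53/1220703125

P(X ≤ 1) = 53/1220703125 ≈ 0.00%


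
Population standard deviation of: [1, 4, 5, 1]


Mean = 11/4
  (1-11/4)²=49/16
  (4-11/4)²=25/16
  (5-11/4)²=81/16
  (1-11/4)²=49/16
Σ(x-μ)² = 51/4
σ² = (51/4)/4 = 51/16

σ = √(51/16) ≈ 1.7854


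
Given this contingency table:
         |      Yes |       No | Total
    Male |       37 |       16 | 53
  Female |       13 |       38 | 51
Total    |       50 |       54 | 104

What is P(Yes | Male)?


P(Yes | Male) = 37/(37+16) = 37/53

P(Yes|Male) = 37/53 ≈ 69.81%


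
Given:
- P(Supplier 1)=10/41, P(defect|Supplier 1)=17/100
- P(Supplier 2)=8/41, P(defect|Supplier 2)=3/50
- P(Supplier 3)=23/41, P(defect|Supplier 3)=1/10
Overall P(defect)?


P(B) = Σ P(B|Aᵢ)×P(Aᵢ)
  17/100×10/41 = 17/410
  3/50×8/41 = 12/1025
  1/10×23/41 = 23/410
Sum = 112/1025

P(defect) = 112/1025 ≈ 10.93%


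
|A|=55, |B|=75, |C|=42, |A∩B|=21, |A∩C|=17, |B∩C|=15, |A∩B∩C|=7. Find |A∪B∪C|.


|A∪B∪C| = 55+75+42-21-17-15+7 = 126

|A∪B∪C| = 126


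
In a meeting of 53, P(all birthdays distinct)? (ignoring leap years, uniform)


P(all different) = Π(365-i)/365 for i=0..52
= (365/365)×(364/365)×...×(313/365)
= 0.018862

P ≈ 0.0189 ≈ 1.89%


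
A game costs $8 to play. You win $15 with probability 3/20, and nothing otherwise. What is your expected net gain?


E[gain] = (15-8)×3/20 + (-8)×17/20
= 21/20 - 34/5 = -23/4

Expected net gain = $-23/4 ≈ $-5.75


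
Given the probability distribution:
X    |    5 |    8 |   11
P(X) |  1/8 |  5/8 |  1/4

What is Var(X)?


E[X] = 67/8
E[X²] = 587/8
Var(X) = E[X²] - (E[X])² = 587/8 - 4489/64 = 207/64

Var(X) = 207/64 ≈ 3.2344


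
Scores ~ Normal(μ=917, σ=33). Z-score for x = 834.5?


z = (x - μ)/σ = (834.5 - 917)/33 = -2.5

z = -2.5


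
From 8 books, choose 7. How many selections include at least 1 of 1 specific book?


Complement: C(8,7) - C(7,7) = 8 - 1 = 7

7


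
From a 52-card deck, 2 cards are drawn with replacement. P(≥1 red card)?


P(not a red card) = 26/52 = 1/2
P(none in 2 draws) = (1/2)^2 = 1/4
P(≥1 red card) = 1 - 1/4 = 3/4

P = 3/4 ≈ 75.00%


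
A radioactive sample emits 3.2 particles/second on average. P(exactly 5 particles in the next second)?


Poisson(λ=3.2): P(X=5) = e^(-λ)×λ^k/k!
= e^(-3.2) × 3.2^5 / 5!
≈ 0.04076220398 × 335.54432 / 120 ≈ 0.113979

P(X=5) ≈ 0.113979 ≈ 11.40%


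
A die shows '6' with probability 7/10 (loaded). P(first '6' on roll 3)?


Geometric: P(X=3) = (1-p)^(k-1)×p = (3/10)^2×7/10 = 63/1000

P(X=3) = 63/1000 ≈ 6.30%


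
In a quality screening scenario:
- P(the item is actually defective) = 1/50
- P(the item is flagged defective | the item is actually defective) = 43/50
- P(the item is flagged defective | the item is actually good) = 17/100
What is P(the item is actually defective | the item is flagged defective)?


Using Bayes' theorem:
P(A|B) = P(B|A)·P(A) / P(B)

P(the item is flagged defective) = 43/50 × 1/50 + 17/100 × 49/50
= 43/2500 + 833/5000 = 919/5000

P(the item is actually defective|the item is flagged defective) = (43/2500) / (919/5000) = 86/919

P(the item is actually defective|the item is flagged defective) = 86/919 ≈ 9.36%


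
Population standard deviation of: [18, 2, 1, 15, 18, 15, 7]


Mean = 76/7
  (18-76/7)²=2500/49
  (2-76/7)²=3844/49
  (1-76/7)²=4761/49
  (15-76/7)²=841/49
  (18-76/7)²=2500/49
  (15-76/7)²=841/49
  (7-76/7)²=729/49
Σ(x-μ)² = 2288/7
σ² = (2288/7)/7 = 2288/49

σ = √(2288/49) ≈ 6.8333


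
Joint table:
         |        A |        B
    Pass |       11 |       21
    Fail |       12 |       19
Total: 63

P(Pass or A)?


P(Pass∨A) = P(Pass) + P(A) - P(Pass∧A)
= (32 + 23 - 11)/63 = 44/63

P = 44/63 ≈ 69.84%


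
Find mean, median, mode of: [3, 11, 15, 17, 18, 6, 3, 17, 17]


Sorted: [3, 3, 6, 11, 15, 17, 17, 17, 18]
Mean = 107/9
Median = 15
Freq: {3: 2, 11: 1, 15: 1, 17: 3, 18: 1, 6: 1}
Mode: [17]

Mean=107/9, Median=15, Mode=17


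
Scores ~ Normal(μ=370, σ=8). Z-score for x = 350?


z = (x - μ)/σ = (350 - 370)/8 = -2.5

z = -2.5


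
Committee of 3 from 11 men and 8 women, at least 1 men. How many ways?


Count by #men:
  1M,2W: C(11,1)×C(8,2)=308
  2M,1W: C(11,2)×C(8,1)=440
  3M,0W: C(11,3)×C(8,0)=165
Total = 913

913


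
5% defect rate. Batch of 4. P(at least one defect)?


P(all good) = (19/20)^4 = 130321/160000
P(≥1 defect) = 29679/160000

P = 29679/160000 ≈ 18.55%


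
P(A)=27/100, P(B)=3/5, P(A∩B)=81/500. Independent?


P(A)×P(B) = 81/500
P(A∩B) = 81/500
Equal ✓ → Independent

Yes, independent


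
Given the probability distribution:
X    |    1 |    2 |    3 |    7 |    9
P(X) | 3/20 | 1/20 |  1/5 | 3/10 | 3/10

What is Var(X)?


E[X] = 113/20
E[X²] = 823/20
Var(X) = E[X²] - (E[X])² = 823/20 - 12769/400 = 3691/400

Var(X) = 3691/400 ≈ 9.2275


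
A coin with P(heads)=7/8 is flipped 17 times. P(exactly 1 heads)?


Binomial: P(X=1) = C(17,1)×p^1×(1-p)^16
= 17 × 7/8 × 1/281474976710656 = 119/2251799813685248

P(X=1) = 119/2251799813685248 ≈ 0.00%


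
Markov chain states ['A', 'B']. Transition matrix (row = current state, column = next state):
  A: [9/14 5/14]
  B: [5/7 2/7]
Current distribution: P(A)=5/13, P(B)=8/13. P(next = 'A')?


P(next=A) = Σᵢ P(now=i)×P(i→A)
= 5/13×9/14 + 8/13×5/7
= 45/182 + 40/91 = 125/182

P = 125/182 ≈ 0.6868


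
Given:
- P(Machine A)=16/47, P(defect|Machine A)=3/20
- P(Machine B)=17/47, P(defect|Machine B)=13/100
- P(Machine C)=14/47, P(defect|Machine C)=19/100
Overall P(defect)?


P(B) = Σ P(B|Aᵢ)×P(Aᵢ)
  3/20×16/47 = 12/235
  13/100×17/47 = 221/4700
  19/100×14/47 = 133/2350
Sum = 727/4700

P(defect) = 727/4700 ≈ 15.47%


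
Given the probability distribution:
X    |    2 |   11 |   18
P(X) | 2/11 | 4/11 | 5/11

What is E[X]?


E[X] = Σ x·P(X=x)
= (2)×(2/11) + (11)×(4/11) + (18)×(5/11)
= 138/11

E[X] = 138/11


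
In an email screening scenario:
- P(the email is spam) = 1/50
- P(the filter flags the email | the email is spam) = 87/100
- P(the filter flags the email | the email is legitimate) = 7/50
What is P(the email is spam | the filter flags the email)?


Using Bayes' theorem:
P(A|B) = P(B|A)·P(A) / P(B)

P(the filter flags the email) = 87/100 × 1/50 + 7/50 × 49/50
= 87/5000 + 343/2500 = 773/5000

P(the email is spam|the filter flags the email) = (87/5000) / (773/5000) = 87/773

P(the email is spam|the filter flags the email) = 87/773 ≈ 11.25%


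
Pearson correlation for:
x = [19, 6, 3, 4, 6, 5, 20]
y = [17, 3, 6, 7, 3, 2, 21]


n=7, Σx=63, Σy=59, Σxy=835, Σx²=883, Σy²=837
r = (7×835 - 63×59)/√((7×883 - 63²)(7×837 - 59²))
= 2128/√(2212×2378) = 2128/√5260136 ≈ 2128/2293.4986 ≈ 0.9278

r ≈ 0.9278


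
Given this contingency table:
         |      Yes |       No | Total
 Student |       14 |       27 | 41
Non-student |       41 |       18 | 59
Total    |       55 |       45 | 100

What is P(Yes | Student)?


P(Yes | Student) = 14/(14+27) = 14/41

P(Yes|Student) = 14/41 ≈ 34.15%


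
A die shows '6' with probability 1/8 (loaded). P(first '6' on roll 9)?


Geometric: P(X=9) = (1-p)^(k-1)×p = (7/8)^8×1/8 = 5764801/134217728

P(X=9) = 5764801/134217728 ≈ 4.30%


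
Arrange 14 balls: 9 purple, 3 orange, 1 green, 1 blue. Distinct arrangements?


14!/(9!×3!×1!×1!) = 40040

40040


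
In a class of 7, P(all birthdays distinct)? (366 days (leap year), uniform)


P(all different) = Π(366-i)/366 for i=0..6
= (366/366)×(365/366)×...×(360/366)
= 0.943914

P ≈ 0.9439 ≈ 94.39%


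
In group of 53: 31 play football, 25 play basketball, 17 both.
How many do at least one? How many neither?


|A∪B| = 31+25-17 = 39
Neither = 53-39 = 14

At least one: 39; Neither: 14


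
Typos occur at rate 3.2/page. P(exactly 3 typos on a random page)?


Poisson(λ=3.2): P(X=3) = e^(-λ)×λ^k/k!
= e^(-3.2) × 3.2^3 / 3!
≈ 0.04076220398 × 32.768 / 6 ≈ 0.222616

P(X=3) ≈ 0.222616 ≈ 22.26%


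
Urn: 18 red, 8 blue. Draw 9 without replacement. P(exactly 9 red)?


Hypergeometric: C(18,9)×C(8,0)/C(26,9)
= 48620×1/3124550 = 34/2185

P(X=9) = 34/2185 ≈ 1.56%


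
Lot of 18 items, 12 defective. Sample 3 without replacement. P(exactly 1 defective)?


Hypergeometric: C(12,1)×C(6,2)/C(18,3)
= 12×15/816 = 15/68

P(X=1) = 15/68 ≈ 22.06%


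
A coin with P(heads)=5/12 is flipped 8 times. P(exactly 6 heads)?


Binomial: P(X=6) = C(8,6)×p^6×(1-p)^2
= 28 × 15625/2985984 × 49/144 = 5359375/107495424

P(X=6) = 5359375/107495424 ≈ 4.99%


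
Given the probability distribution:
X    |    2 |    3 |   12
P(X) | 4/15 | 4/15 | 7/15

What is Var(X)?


E[X] = 104/15
E[X²] = 212/3
Var(X) = E[X²] - (E[X])² = 212/3 - 10816/225 = 5084/225

Var(X) = 5084/225 ≈ 22.5956


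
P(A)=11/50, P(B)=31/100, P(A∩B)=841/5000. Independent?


P(A)×P(B) = 341/5000
P(A∩B) = 841/5000
Not equal → NOT independent

No, not independent


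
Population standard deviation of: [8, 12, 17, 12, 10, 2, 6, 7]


Mean = 74/8 = 37/4
  (8-37/4)²=25/16
  (12-37/4)²=121/16
  (17-37/4)²=961/16
  (12-37/4)²=121/16
  (10-37/4)²=9/16
  (2-37/4)²=841/16
  (6-37/4)²=169/16
  (7-37/4)²=81/16
Σ(x-μ)² = 291/2
σ² = (291/2)/8 = 291/16

σ = √(291/16) ≈ 4.2647


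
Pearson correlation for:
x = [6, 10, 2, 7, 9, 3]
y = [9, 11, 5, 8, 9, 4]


n=6, Σx=37, Σy=46, Σxy=323, Σx²=279, Σy²=388
r = (6×323 - 37×46)/√((6×279 - 37²)(6×388 - 46²))
= 236/√(305×212) = 236/√64660 ≈ 236/254.2833 ≈ 0.9281

r ≈ 0.9281


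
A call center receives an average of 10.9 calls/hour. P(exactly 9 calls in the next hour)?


Poisson(λ=10.9): P(X=9) = e^(-λ)×λ^k/k!
= e^(-10.9) × 10.9^9 / 9!
≈ 1.8458234e-05 × 2171893279.44 / 362880 ≈ 0.110475

P(X=9) ≈ 0.110475 ≈ 11.05%


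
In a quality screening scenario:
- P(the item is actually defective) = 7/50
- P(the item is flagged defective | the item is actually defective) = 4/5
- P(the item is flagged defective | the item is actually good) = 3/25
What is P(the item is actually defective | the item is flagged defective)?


Using Bayes' theorem:
P(A|B) = P(B|A)·P(A) / P(B)

P(the item is flagged defective) = 4/5 × 7/50 + 3/25 × 43/50
= 14/125 + 129/1250 = 269/1250

P(the item is actually defective|the item is flagged defective) = (14/125) / (269/1250) = 140/269

P(the item is actually defective|the item is flagged defective) = 140/269 ≈ 52.04%


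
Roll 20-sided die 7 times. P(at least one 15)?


P(no 15)^7 = (19/20)^7 = 893871739/1280000000
P(≥1) = 1 - 893871739/1280000000 = 386128261/1280000000

P = 386128261/1280000000 ≈ 30.17%


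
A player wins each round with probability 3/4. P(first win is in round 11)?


Geometric: P(X=11) = (1-p)^(k-1)×p = (1/4)^10×3/4 = 3/4194304

P(X=11) = 3/4194304 ≈ 0.00%


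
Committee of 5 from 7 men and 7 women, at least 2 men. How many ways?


Count by #men:
  2M,3W: C(7,2)×C(7,3)=735
  3M,2W: C(7,3)×C(7,2)=735
  4M,1W: C(7,4)×C(7,1)=245
  5M,0W: C(7,5)×C(7,0)=21
Total = 1736

1736


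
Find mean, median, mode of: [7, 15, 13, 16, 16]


Sorted: [7, 13, 15, 16, 16]
Mean = 67/5
Median = 15
Freq: {7: 1, 15: 1, 13: 1, 16: 2}
Mode: [16]

Mean=67/5, Median=15, Mode=16


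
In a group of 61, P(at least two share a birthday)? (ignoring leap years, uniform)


P(all different) = Π(365-i)/365 for i=0..60
= 0.004911
P(match) = 1 - 0.004911 = 0.995089

P ≈ 0.9951 ≈ 99.51%


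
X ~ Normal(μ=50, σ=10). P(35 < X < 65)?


z₁=(35-50)/10=-1.5, z₂=(65-50)/10=1.5
P = Φ(1.5) - Φ(-1.5) = 0.933193 - 0.066807 = 0.866386 ≈ 0.8664

P(35 < X < 65) ≈ 0.8664


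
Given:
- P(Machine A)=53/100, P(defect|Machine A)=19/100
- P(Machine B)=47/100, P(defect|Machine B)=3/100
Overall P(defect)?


P(B) = Σ P(B|Aᵢ)×P(Aᵢ)
  19/100×53/100 = 1007/10000
  3/100×47/100 = 141/10000
Sum = 287/2500

P(defect) = 287/2500 ≈ 11.48%


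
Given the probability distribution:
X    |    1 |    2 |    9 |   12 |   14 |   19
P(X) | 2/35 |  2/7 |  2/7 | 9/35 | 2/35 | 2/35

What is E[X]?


E[X] = Σ x·P(X=x)
= (1)×(2/35) + (2)×(2/7) + (9)×(2/7) + (12)×(9/35) + (14)×(2/35) + (19)×(2/35)
= 286/35

E[X] = 286/35


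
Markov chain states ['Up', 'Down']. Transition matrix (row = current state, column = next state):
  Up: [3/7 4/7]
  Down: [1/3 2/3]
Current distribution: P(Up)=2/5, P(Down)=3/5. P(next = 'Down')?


P(next=Down) = Σᵢ P(now=i)×P(i→Down)
= 2/5×4/7 + 3/5×2/3
= 8/35 + 2/5 = 22/35

P = 22/35 ≈ 0.6286


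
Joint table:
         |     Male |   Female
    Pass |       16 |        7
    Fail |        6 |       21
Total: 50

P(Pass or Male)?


P(Pass∨Male) = P(Pass) + P(Male) - P(Pass∧Male)
= (23 + 22 - 16)/50 = 29/50

P = 29/50 ≈ 58.00%


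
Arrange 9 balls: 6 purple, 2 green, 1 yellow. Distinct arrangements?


9!/(6!×2!×1!) = 252

252


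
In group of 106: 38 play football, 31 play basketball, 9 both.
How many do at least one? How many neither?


|A∪B| = 38+31-9 = 60
Neither = 106-60 = 46

At least one: 60; Neither: 46


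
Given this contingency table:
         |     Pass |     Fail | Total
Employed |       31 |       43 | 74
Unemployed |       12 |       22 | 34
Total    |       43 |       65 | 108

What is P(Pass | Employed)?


P(Pass | Employed) = 31/(31+43) = 31/74

P(Pass|Employed) = 31/74 ≈ 41.89%


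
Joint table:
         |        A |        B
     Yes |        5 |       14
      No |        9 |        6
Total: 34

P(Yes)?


P(Yes) = (5+14)/34 = 19/34

P(Yes) = 19/34 ≈ 55.88%


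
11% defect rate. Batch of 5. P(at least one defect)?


P(all good) = (89/100)^5 = 5584059449/10000000000
P(≥1 defect) = 4415940551/10000000000

P = 4415940551/10000000000 ≈ 44.16%


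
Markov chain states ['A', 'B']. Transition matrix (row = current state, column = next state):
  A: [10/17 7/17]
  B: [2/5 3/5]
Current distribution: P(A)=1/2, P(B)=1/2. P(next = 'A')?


P(next=A) = Σᵢ P(now=i)×P(i→A)
= 1/2×10/17 + 1/2×2/5
= 5/17 + 1/5 = 42/85

P = 42/85 ≈ 0.4941


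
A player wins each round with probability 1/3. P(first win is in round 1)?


Geometric: P(X=1) = (1-p)^(k-1)×p = (2/3)^0×1/3 = 1/3

P(X=1) = 1/3 ≈ 33.33%


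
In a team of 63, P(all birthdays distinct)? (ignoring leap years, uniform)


P(all different) = Π(365-i)/365 for i=0..62
= (365/365)×(364/365)×...×(303/365)
= 0.003396

P ≈ 0.0034 ≈ 0.34%


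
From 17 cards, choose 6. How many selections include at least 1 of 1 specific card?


Complement: C(17,6) - C(16,6) = 12376 - 8008 = 4368

4368


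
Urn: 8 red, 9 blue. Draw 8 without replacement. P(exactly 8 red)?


Hypergeometric: C(8,8)×C(9,0)/C(17,8)
= 1×1/24310 = 1/24310

P(X=8) = 1/24310 ≈ 0.00%


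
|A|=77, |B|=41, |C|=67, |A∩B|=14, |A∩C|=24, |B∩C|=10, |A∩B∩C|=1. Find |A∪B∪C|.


|A∪B∪C| = 77+41+67-14-24-10+1 = 138

|A∪B∪C| = 138


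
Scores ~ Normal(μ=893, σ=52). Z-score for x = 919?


z = (x - μ)/σ = (919 - 893)/52 = 0.5

z = 0.5


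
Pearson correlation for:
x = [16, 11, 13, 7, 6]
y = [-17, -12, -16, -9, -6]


n=5, Σx=53, Σy=-60, Σxy=-711, Σx²=631, Σy²=806
r = (5×(-711) - 53×(-60))/√((5×631 - 53²)(5×806 - (-60)²))
= -375/√(346×430) = -375/√148780 ≈ -375/385.7201 ≈ -0.9722

r ≈ -0.9722


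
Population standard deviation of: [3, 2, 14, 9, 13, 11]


Mean = 52/6 = 26/3
  (3-26/3)²=289/9
  (2-26/3)²=400/9
  (14-26/3)²=256/9
  (9-26/3)²=1/9
  (13-26/3)²=169/9
  (11-26/3)²=49/9
Σ(x-μ)² = 388/3
σ² = (388/3)/6 = 194/9

σ = √(194/9) ≈ 4.6428


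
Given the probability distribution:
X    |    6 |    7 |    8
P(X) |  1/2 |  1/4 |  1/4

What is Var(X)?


E[X] = 27/4
E[X²] = 185/4
Var(X) = E[X²] - (E[X])² = 185/4 - 729/16 = 11/16

Var(X) = 11/16 ≈ 0.6875


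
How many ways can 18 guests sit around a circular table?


Circular arrangements of 18 distinct objects: fix one position to break rotational symmetry.
(n-1)! = 17! = 355687428096000

355687428096000


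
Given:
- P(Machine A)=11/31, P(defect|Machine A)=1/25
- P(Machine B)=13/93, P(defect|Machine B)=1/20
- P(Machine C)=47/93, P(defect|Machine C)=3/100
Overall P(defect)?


P(B) = Σ P(B|Aᵢ)×P(Aᵢ)
  1/25×11/31 = 11/775
  1/20×13/93 = 13/1860
  3/100×47/93 = 47/3100
Sum = 169/4650

P(defect) = 169/4650 ≈ 3.63%


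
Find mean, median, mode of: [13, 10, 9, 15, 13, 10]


Sorted: [9, 10, 10, 13, 13, 15]
Mean = 70/6 = 35/3
Median = 23/2
Freq: {13: 2, 10: 2, 9: 1, 15: 1}
Mode: [10, 13]

Mean=35/3, Median=23/2, Mode=[10, 13]


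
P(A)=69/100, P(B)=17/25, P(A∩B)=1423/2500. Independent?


P(A)×P(B) = 1173/2500
P(A∩B) = 1423/2500
Not equal → NOT independent

No, not independent


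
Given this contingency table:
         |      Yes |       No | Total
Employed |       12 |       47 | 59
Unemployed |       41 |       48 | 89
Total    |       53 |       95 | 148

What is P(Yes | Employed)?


P(Yes | Employed) = 12/(12+47) = 12/59

P(Yes|Employed) = 12/59 ≈ 20.34%


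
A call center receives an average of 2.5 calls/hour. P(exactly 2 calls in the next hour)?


Poisson(λ=2.5): P(X=2) = e^(-λ)×λ^k/k!
= e^(-2.5) × 2.5^2 / 2!
≈ 0.08208499862 × 6.25 / 2 ≈ 0.256516

P(X=2) ≈ 0.256516 ≈ 25.65%


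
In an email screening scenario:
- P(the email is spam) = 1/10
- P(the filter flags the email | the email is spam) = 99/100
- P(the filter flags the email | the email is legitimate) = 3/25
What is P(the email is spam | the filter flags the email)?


Using Bayes' theorem:
P(A|B) = P(B|A)·P(A) / P(B)

P(the filter flags the email) = 99/100 × 1/10 + 3/25 × 9/10
= 99/1000 + 27/250 = 207/1000

P(the email is spam|the filter flags the email) = (99/1000) / (207/1000) = 11/23

P(the email is spam|the filter flags the email) = 11/23 ≈ 47.83%


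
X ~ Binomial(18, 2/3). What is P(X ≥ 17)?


P(X ≥ 17) = Σ P(X=i) for i=17..18
P(X=17) = 262144/43046721
P(X=18) = 262144/387420489
Sum = 2621440/387420489

P(X ≥ 17) = 2621440/387420489 ≈ 0.68%


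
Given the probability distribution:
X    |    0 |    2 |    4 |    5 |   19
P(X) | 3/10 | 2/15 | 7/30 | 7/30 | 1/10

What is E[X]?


E[X] = Σ x·P(X=x)
= (0)×(3/10) + (2)×(2/15) + (4)×(7/30) + (5)×(7/30) + (19)×(1/10)
= 64/15

E[X] = 64/15


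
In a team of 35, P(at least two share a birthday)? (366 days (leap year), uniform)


P(all different) = Π(366-i)/366 for i=0..34
= 0.186502
P(match) = 1 - 0.186502 = 0.813498

P ≈ 0.8135 ≈ 81.35%


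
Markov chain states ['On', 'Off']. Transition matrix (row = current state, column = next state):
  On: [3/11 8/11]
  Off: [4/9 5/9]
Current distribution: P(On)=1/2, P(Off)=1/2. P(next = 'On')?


P(next=On) = Σᵢ P(now=i)×P(i→On)
= 1/2×3/11 + 1/2×4/9
= 3/22 + 2/9 = 71/198

P = 71/198 ≈ 0.3586


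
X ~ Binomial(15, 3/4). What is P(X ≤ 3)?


P(X ≤ 3) = Σ P(X=i) for i=0..3
P(X=0) = 1/1073741824
P(X=1) = 45/1073741824
P(X=2) = 945/1073741824
P(X=3) = 12285/1073741824
Sum = 3319/268435456

P(X ≤ 3) = 3319/268435456 ≈ 0.00%


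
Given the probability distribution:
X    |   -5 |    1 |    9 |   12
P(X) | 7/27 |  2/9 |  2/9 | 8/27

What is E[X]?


E[X] = Σ x·P(X=x)
= (-5)×(7/27) + (1)×(2/9) + (9)×(2/9) + (12)×(8/27)
= 121/27

E[X] = 121/27


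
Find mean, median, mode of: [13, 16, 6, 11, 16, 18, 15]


Sorted: [6, 11, 13, 15, 16, 16, 18]
Mean = 95/7
Median = 15
Freq: {13: 1, 16: 2, 6: 1, 11: 1, 18: 1, 15: 1}
Mode: [16]

Mean=95/7, Median=15, Mode=16


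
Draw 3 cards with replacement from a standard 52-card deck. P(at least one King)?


P(not a King) = 48/52 = 12/13
P(none in 3 draws) = (12/13)^3 = 1728/2197
P(≥1 King) = 1 - 1728/2197 = 469/2197

P = 469/2197 ≈ 21.35%


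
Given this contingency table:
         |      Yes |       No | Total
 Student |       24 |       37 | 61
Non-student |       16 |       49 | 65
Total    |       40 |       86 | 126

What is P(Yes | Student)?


P(Yes | Student) = 24/(24+37) = 24/61

P(Yes|Student) = 24/61 ≈ 39.34%


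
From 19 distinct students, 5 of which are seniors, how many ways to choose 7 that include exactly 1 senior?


Choose 1 of the 5 seniors and 6 of the other 14 students:
C(5,1)×C(14,6) = 5×3003 = 15015

15015


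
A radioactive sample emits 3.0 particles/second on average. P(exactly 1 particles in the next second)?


Poisson(λ=3.0): P(X=1) = e^(-λ)×λ^k/k!
= e^(-3.0) × 3.0^1 / 1!
≈ 0.04978706837 × 3 / 1 ≈ 0.149361

P(X=1) ≈ 0.149361 ≈ 14.94%


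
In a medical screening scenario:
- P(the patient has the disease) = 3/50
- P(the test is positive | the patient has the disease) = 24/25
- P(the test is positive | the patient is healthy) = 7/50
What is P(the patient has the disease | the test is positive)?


Using Bayes' theorem:
P(A|B) = P(B|A)·P(A) / P(B)

P(the test is positive) = 24/25 × 3/50 + 7/50 × 47/50
= 36/625 + 329/2500 = 473/2500

P(the patient has the disease|the test is positive) = (36/625) / (473/2500) = 144/473

P(the patient has the disease|the test is positive) = 144/473 ≈ 30.44%


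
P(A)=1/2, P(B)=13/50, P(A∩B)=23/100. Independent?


P(A)×P(B) = 13/100
P(A∩B) = 23/100
Not equal → NOT independent

No, not independent


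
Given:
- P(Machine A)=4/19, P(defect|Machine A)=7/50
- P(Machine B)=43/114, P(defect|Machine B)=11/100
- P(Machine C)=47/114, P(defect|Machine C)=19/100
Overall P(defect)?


P(B) = Σ P(B|Aᵢ)×P(Aᵢ)
  7/50×4/19 = 14/475
  11/100×43/114 = 473/11400
  19/100×47/114 = 47/600
Sum = 851/5700

P(defect) = 851/5700 ≈ 14.93%


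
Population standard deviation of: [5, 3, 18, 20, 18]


Mean = 64/5
  (5-64/5)²=1521/25
  (3-64/5)²=2401/25
  (18-64/5)²=676/25
  (20-64/5)²=1296/25
  (18-64/5)²=676/25
Σ(x-μ)² = 1314/5
σ² = (1314/5)/5 = 1314/25

σ = √(1314/25) ≈ 7.2498


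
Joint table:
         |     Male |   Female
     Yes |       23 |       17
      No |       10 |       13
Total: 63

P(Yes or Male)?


P(Yes∨Male) = P(Yes) + P(Male) - P(Yes∧Male)
= (40 + 33 - 23)/63 = 50/63

P = 50/63 ≈ 79.37%


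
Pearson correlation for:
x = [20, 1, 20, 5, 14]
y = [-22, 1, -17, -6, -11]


n=5, Σx=60, Σy=-55, Σxy=-963, Σx²=1022, Σy²=931
r = (5×(-963) - 60×(-55))/√((5×1022 - 60²)(5×931 - (-55)²))
= -1515/√(1510×1630) = -1515/√2461300 ≈ -1515/1568.8531 ≈ -0.9657

r ≈ -0.9657


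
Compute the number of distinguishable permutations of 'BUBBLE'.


Letters: 6, freq: {'B': 3, 'U': 1, 'L': 1, 'E': 1}
6!/(3!×1!×1!×1!) = 720/6 = 120

120


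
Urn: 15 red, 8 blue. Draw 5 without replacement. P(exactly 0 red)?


Hypergeometric: C(15,0)×C(8,5)/C(23,5)
= 1×56/33649 = 8/4807

P(X=0) = 8/4807 ≈ 0.17%


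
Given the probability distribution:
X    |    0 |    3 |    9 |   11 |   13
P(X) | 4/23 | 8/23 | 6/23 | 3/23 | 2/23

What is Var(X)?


E[X] = 137/23
E[X²] = 1259/23
Var(X) = E[X²] - (E[X])² = 1259/23 - 18769/529 = 10188/529

Var(X) = 10188/529 ≈ 19.2590


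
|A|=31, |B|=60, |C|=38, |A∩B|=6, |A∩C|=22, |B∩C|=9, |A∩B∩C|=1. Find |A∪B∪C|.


|A∪B∪C| = 31+60+38-6-22-9+1 = 93

|A∪B∪C| = 93


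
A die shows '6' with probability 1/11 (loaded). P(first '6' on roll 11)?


Geometric: P(X=11) = (1-p)^(k-1)×p = (10/11)^10×1/11 = 10000000000/285311670611

P(X=11) = 10000000000/285311670611 ≈ 3.50%


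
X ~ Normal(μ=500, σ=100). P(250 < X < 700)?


z₁=(250-500)/100=-2.5, z₂=(700-500)/100=2.0
P = Φ(2.0) - Φ(-2.5) = 0.977250 - 0.006210 = 0.971040 ≈ 0.9710

P(250 < X < 700) ≈ 0.9710


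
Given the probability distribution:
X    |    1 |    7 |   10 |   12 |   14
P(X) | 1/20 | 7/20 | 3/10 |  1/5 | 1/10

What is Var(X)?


E[X] = 93/10
E[X²] = 478/5
Var(X) = E[X²] - (E[X])² = 478/5 - 8649/100 = 911/100

Var(X) = 911/100 ≈ 9.1100


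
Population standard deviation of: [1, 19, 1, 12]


Mean = 33/4
  (1-33/4)²=841/16
  (19-33/4)²=1849/16
  (1-33/4)²=841/16
  (12-33/4)²=225/16
Σ(x-μ)² = 939/4
σ² = (939/4)/4 = 939/16

σ = √(939/16) ≈ 7.6608


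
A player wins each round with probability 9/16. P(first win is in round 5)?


Geometric: P(X=5) = (1-p)^(k-1)×p = (7/16)^4×9/16 = 21609/1048576

P(X=5) = 21609/1048576 ≈ 2.06%


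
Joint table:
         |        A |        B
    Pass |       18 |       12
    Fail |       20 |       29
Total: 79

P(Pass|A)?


P(Pass|A) = 18/(18+20) = 18/38 = 9/19

P = 9/19 ≈ 47.37%


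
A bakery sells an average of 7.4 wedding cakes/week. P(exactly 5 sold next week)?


Poisson(λ=7.4): P(X=5) = e^(-λ)×λ^k/k!
= e^(-7.4) × 7.4^5 / 5!
≈ 0.0006112527611 × 22190.06624 / 120 ≈ 0.113031

P(X=5) ≈ 0.113031 ≈ 11.30%


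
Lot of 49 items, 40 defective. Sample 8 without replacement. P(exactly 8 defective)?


Hypergeometric: C(40,8)×C(9,0)/C(49,8)
= 76904685×1/450978066 = 776815/4555334

P(X=8) = 776815/4555334 ≈ 17.05%


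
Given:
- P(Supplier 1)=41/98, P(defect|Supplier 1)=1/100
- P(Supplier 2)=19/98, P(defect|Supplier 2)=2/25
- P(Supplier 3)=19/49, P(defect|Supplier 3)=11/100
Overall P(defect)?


P(B) = Σ P(B|Aᵢ)×P(Aᵢ)
  1/100×41/98 = 41/9800
  2/25×19/98 = 19/1225
  11/100×19/49 = 209/4900
Sum = 611/9800

P(defect) = 611/9800 ≈ 6.23%


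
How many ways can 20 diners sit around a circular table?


Circular arrangements of 20 distinct objects: fix one position to break rotational symmetry.
(n-1)! = 19! = 121645100408832000

121645100408832000


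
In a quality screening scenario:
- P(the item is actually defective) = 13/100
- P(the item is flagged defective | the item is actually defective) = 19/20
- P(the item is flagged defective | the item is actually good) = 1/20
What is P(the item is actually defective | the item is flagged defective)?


Using Bayes' theorem:
P(A|B) = P(B|A)·P(A) / P(B)

P(the item is flagged defective) = 19/20 × 13/100 + 1/20 × 87/100
= 247/2000 + 87/2000 = 167/1000

P(the item is actually defective|the item is flagged defective) = (247/2000) / (167/1000) = 247/334

P(the item is actually defective|the item is flagged defective) = 247/334 ≈ 73.95%


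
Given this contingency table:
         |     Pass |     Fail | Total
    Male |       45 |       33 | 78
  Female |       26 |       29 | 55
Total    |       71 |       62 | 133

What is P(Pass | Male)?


P(Pass | Male) = 45/(45+33) = 45/78 = 15/26

P(Pass|Male) = 15/26 ≈ 57.69%


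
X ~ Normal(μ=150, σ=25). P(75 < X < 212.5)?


z₁=(75-150)/25=-3.0, z₂=(212.5-150)/25=2.5
P = Φ(2.5) - Φ(-3.0) = 0.993790 - 0.001350 = 0.992440 ≈ 0.9924

P(75 < X < 212.5) ≈ 0.9924
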